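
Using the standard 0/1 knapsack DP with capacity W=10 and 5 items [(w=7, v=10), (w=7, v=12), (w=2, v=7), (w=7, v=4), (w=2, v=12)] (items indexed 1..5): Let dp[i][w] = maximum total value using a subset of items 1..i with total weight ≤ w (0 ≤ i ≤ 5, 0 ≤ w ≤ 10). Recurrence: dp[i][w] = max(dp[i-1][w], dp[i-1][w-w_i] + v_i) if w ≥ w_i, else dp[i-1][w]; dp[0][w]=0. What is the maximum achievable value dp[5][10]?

24

i\w   0   1   2   3   4   5   6   7   8   9  10
  0   0   0   0   0   0   0   0   0   0   0   0
  1   0   0   0   0   0   0   0  10  10  10  10
  2   0   0   0   0   0   0   0  12  12  12  12
  3   0   0   7   7   7   7   7  12  12  19  19
  4   0   0   7   7   7   7   7  12  12  19  19
  5   0   0  12  12  19  19  19  19  19  24  24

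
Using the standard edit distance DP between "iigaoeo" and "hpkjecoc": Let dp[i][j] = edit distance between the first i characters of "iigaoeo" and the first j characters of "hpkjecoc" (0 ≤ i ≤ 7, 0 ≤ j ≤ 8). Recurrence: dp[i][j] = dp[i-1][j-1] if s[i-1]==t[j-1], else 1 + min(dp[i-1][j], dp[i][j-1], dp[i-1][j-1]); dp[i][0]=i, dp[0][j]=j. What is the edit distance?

   ''  h  p  k  j  e  c  o  c
''  0  1  2  3  4  5  6  7  8
 i  1  1  2  3  4  5  6  7  8
 i  2  2  2  3  4  5  6  7  8
 g  3  3  3  3  4  5  6  7  8
 a  4  4  4  4  4  5  6  7  8
 o  5  5  5  5  5  5  6  6  7
 e  6  6  6  6  6  5  6  7  7
 o  7  7  7  7  7  6  6  6  7

7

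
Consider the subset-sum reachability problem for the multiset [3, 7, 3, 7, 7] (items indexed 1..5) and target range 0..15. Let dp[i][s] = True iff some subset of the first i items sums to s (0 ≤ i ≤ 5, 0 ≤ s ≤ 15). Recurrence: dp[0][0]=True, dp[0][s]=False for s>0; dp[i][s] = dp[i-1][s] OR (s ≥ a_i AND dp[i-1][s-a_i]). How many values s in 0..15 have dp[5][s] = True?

i\s   0   1   2   3   4   5   6   7   8   9  10  11  12  13  14  15
  0   T   F   F   F   F   F   F   F   F   F   F   F   F   F   F   F
  1   T   F   F   T   F   F   F   F   F   F   F   F   F   F   F   F
  2   T   F   F   T   F   F   F   T   F   F   T   F   F   F   F   F
  3   T   F   F   T   F   F   T   T   F   F   T   F   F   T   F   F
  4   T   F   F   T   F   F   T   T   F   F   T   F   F   T   T   F
  5   T   F   F   T   F   F   T   T   F   F   T   F   F   T   T   F

7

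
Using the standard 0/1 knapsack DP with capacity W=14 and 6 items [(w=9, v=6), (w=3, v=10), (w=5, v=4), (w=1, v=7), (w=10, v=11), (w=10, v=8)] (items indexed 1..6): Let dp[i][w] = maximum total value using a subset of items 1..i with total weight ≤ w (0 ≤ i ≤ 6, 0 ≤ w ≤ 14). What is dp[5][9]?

i\w   0   1   2   3   4   5   6   7   8   9  10  11  12  13  14
  0   0   0   0   0   0   0   0   0   0   0   0   0   0   0   0
  1   0   0   0   0   0   0   0   0   0   6   6   6   6   6   6
  2   0   0   0  10  10  10  10  10  10  10  10  10  16  16  16
  3   0   0   0  10  10  10  10  10  14  14  14  14  16  16  16
  4   0   7   7  10  17  17  17  17  17  21  21  21  21  23  23
  5   0   7   7  10  17  17  17  17  17  21  21  21  21  23  28
  6   0   7   7  10  17  17  17  17  17  21  21  21  21  23  28

21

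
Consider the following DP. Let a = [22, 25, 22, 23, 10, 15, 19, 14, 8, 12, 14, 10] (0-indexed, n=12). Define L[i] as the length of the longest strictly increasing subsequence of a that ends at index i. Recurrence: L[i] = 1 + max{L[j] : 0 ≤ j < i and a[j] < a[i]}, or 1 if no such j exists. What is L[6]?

3

   i    0    1    2    3    4    5    6    7    8    9   10   11
a[i]   22   25   22   23   10   15   19   14    8   12   14   10
L[i]    1    2    1    2    1    2    3    2    1    2    3    2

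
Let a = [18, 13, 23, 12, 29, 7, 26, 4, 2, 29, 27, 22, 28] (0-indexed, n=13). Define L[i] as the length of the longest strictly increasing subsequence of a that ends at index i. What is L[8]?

1

   i    0    1    2    3    4    5    6    7    8    9   10   11   12
a[i]   18   13   23   12   29    7   26    4    2   29   27   22   28
L[i]    1    1    2    1    3    1    3    1    1    4    4    2    5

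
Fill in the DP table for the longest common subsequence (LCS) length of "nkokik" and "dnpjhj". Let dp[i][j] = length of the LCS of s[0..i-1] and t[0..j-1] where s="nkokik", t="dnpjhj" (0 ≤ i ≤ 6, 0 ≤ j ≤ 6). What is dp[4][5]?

1

   ''  d  n  p  j  h  j
''  0  0  0  0  0  0  0
 n  0  0  1  1  1  1  1
 k  0  0  1  1  1  1  1
 o  0  0  1  1  1  1  1
 k  0  0  1  1  1  1  1
 i  0  0  1  1  1  1  1
 k  0  0  1  1  1  1  1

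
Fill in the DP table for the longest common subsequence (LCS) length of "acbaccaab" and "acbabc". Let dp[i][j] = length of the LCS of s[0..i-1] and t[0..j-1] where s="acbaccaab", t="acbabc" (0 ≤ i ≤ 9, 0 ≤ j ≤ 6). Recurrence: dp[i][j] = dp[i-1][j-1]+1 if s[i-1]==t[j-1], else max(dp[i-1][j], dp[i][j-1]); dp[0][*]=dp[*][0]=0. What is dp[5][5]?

   ''  a  c  b  a  b  c
''  0  0  0  0  0  0  0
 a  0  1  1  1  1  1  1
 c  0  1  2  2  2  2  2
 b  0  1  2  3  3  3  3
 a  0  1  2  3  4  4  4
 c  0  1  2  3  4  4  5
 c  0  1  2  3  4  4  5
 a  0  1  2  3  4  4  5
 a  0  1  2  3  4  4  5
 b  0  1  2  3  4  5  5

4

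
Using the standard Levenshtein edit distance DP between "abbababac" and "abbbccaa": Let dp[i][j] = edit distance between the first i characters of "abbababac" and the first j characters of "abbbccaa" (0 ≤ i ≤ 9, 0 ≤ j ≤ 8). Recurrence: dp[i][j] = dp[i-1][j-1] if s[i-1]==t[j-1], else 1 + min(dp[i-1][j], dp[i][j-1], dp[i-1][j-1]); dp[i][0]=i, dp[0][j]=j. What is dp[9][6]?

4

   ''  a  b  b  b  c  c  a  a
''  0  1  2  3  4  5  6  7  8
 a  1  0  1  2  3  4  5  6  7
 b  2  1  0  1  2  3  4  5  6
 b  3  2  1  0  1  2  3  4  5
 a  4  3  2  1  1  2  3  3  4
 b  5  4  3  2  1  2  3  4  4
 a  6  5  4  3  2  2  3  3  4
 b  7  6  5  4  3  3  3  4  4
 a  8  7  6  5  4  4  4  3  4
 c  9  8  7  6  5  4  4  4  4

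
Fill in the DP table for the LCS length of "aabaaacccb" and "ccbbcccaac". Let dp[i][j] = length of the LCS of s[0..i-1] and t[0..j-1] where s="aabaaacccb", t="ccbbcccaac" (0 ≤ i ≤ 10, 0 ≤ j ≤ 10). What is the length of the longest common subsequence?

4

   ''  c  c  b  b  c  c  c  a  a  c
''  0  0  0  0  0  0  0  0  0  0  0
 a  0  0  0  0  0  0  0  0  1  1  1
 a  0  0  0  0  0  0  0  0  1  2  2
 b  0  0  0  1  1  1  1  1  1  2  2
 a  0  0  0  1  1  1  1  1  2  2  2
 a  0  0  0  1  1  1  1  1  2  3  3
 a  0  0  0  1  1  1  1  1  2  3  3
 c  0  1  1  1  1  2  2  2  2  3  4
 c  0  1  2  2  2  2  3  3  3  3  4
 c  0  1  2  2  2  3  3  4  4  4  4
 b  0  1  2  3  3  3  3  4  4  4  4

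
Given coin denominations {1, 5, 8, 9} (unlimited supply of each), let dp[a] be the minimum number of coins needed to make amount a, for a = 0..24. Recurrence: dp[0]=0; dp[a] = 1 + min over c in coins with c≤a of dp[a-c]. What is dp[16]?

 a  0  1  2  3  4  5  6  7  8  9 10 11 12 13 14 15 16 17 18 19 20 21 22 23 24
dp  0  1  2  3  4  1  2  3  1  1  2  3  4  2  2  3  2  2  2  3  4  3  3  3  3

2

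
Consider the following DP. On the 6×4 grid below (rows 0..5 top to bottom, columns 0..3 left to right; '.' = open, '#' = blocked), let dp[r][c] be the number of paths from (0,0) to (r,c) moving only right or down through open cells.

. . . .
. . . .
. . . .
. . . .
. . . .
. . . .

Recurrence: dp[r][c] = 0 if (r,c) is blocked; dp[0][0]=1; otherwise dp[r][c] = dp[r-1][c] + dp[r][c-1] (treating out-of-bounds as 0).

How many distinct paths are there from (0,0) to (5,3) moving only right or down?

56

r\c   0   1   2   3
  0   1   1   1   1
  1   1   2   3   4
  2   1   3   6  10
  3   1   4  10  20
  4   1   5  15  35
  5   1   6  21  56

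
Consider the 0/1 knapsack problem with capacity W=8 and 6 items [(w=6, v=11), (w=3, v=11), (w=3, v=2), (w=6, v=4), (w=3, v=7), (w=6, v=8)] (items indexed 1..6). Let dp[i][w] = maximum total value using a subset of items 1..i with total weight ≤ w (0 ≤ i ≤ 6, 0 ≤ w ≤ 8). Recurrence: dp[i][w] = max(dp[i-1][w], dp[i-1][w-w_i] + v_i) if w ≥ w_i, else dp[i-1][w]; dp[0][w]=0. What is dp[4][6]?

i\w   0   1   2   3   4   5   6   7   8
  0   0   0   0   0   0   0   0   0   0
  1   0   0   0   0   0   0  11  11  11
  2   0   0   0  11  11  11  11  11  11
  3   0   0   0  11  11  11  13  13  13
  4   0   0   0  11  11  11  13  13  13
  5   0   0   0  11  11  11  18  18  18
  6   0   0   0  11  11  11  18  18  18

13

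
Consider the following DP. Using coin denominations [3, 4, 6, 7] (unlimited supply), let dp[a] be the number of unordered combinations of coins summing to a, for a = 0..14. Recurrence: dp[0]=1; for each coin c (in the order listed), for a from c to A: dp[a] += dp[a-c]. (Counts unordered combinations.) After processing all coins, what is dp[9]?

2

after  coin     0     1     2     3     4     5     6     7     8     9    10    11    12    13    14
          3     1     0     0     1     0     0     1     0     0     1     0     0     1     0     0
          4     1     0     0     1     1     0     1     1     1     1     1     1     2     1     1
          6     1     0     0     1     1     0     2     1     1     2     2     1     4     2     2
          7     1     0     0     1     1     0     2     2     1     2     3     2     4     4     4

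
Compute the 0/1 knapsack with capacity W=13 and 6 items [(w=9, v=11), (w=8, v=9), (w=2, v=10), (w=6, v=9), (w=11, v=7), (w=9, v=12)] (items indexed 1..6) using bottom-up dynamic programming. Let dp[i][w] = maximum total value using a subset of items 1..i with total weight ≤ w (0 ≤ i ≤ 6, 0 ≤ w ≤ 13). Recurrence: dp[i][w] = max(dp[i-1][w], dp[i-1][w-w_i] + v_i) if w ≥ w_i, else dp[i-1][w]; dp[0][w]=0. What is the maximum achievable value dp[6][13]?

22

i\w   0   1   2   3   4   5   6   7   8   9  10  11  12  13
  0   0   0   0   0   0   0   0   0   0   0   0   0   0   0
  1   0   0   0   0   0   0   0   0   0  11  11  11  11  11
  2   0   0   0   0   0   0   0   0   9  11  11  11  11  11
  3   0   0  10  10  10  10  10  10  10  11  19  21  21  21
  4   0   0  10  10  10  10  10  10  19  19  19  21  21  21
  5   0   0  10  10  10  10  10  10  19  19  19  21  21  21
  6   0   0  10  10  10  10  10  10  19  19  19  22  22  22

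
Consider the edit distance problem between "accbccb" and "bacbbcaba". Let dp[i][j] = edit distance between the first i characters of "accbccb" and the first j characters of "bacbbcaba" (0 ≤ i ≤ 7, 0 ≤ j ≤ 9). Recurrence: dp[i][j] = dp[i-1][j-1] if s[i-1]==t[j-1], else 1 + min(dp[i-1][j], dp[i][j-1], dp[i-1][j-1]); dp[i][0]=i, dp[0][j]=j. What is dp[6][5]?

4

   ''  b  a  c  b  b  c  a  b  a
''  0  1  2  3  4  5  6  7  8  9
 a  1  1  1  2  3  4  5  6  7  8
 c  2  2  2  1  2  3  4  5  6  7
 c  3  3  3  2  2  3  3  4  5  6
 b  4  3  4  3  2  2  3  4  4  5
 c  5  4  4  4  3  3  2  3  4  5
 c  6  5  5  4  4  4  3  3  4  5
 b  7  6  6  5  4  4  4  4  3  4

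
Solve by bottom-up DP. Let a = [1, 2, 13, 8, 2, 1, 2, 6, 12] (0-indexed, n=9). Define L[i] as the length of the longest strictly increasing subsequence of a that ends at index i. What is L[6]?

2

   i    0    1    2    3    4    5    6    7    8
a[i]    1    2   13    8    2    1    2    6   12
L[i]    1    2    3    3    2    1    2    3    4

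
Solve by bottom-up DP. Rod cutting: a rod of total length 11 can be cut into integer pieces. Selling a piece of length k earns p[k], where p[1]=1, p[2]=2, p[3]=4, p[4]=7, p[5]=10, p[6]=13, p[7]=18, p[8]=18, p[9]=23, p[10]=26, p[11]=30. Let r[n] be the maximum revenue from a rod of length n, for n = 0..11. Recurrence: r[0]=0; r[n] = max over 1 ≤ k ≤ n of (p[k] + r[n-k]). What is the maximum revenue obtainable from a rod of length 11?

   n    0    1    2    3    4    5    6    7    8    9   10   11
r[n]    0    1    2    4    7   10   13   18   19   23   26   30

30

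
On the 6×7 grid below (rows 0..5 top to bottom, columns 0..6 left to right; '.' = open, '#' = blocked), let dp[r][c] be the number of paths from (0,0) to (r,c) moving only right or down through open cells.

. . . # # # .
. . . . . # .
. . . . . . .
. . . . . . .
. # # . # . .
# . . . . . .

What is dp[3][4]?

r\c   0   1   2   3   4   5   6
  0   1   1   1   0   0   0   0
  1   1   2   3   3   3   0   0
  2   1   3   6   9  12  12  12
  3   1   4  10  19  31  43  55
  4   1   0   0  19   0  43  98
  5   0   0   0  19  19  62 160

31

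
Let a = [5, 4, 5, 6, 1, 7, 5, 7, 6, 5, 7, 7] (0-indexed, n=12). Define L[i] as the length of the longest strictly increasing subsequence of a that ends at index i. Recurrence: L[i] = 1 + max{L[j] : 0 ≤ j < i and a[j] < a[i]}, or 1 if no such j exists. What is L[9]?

   i    0    1    2    3    4    5    6    7    8    9   10   11
a[i]    5    4    5    6    1    7    5    7    6    5    7    7
L[i]    1    1    2    3    1    4    2    4    3    2    4    4

2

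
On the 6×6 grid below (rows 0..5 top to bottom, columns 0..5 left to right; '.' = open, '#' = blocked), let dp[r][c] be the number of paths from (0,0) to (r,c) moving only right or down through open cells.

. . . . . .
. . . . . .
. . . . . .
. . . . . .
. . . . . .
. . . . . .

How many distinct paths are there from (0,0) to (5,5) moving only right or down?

252

r\c   0   1   2   3   4   5
  0   1   1   1   1   1   1
  1   1   2   3   4   5   6
  2   1   3   6  10  15  21
  3   1   4  10  20  35  56
  4   1   5  15  35  70 126
  5   1   6  21  56 126 252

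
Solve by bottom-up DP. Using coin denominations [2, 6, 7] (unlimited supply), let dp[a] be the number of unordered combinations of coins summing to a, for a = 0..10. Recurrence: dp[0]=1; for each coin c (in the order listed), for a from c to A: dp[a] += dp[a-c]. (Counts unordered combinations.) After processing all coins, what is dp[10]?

2

after  coin     0     1     2     3     4     5     6     7     8     9    10
          2     1     0     1     0     1     0     1     0     1     0     1
          6     1     0     1     0     1     0     2     0     2     0     2
          7     1     0     1     0     1     0     2     1     2     1     2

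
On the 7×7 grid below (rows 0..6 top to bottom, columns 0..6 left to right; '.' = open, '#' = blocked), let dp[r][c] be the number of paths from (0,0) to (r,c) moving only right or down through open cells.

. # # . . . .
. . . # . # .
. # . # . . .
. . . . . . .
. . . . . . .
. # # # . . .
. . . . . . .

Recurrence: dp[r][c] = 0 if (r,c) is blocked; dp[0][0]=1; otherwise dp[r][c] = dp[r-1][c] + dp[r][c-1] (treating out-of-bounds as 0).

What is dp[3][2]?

r\c   0   1   2   3   4   5   6
  0   1   0   0   0   0   0   0
  1   1   1   1   0   0   0   0
  2   1   0   1   0   0   0   0
  3   1   1   2   2   2   2   2
  4   1   2   4   6   8  10  12
  5   1   0   0   0   8  18  30
  6   1   1   1   1   9  27  57

2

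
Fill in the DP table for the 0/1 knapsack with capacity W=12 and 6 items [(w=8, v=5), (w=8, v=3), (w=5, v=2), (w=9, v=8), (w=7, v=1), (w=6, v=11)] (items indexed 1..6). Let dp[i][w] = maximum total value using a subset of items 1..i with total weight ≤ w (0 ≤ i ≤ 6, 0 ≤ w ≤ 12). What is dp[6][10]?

i\w   0   1   2   3   4   5   6   7   8   9  10  11  12
  0   0   0   0   0   0   0   0   0   0   0   0   0   0
  1   0   0   0   0   0   0   0   0   5   5   5   5   5
  2   0   0   0   0   0   0   0   0   5   5   5   5   5
  3   0   0   0   0   0   2   2   2   5   5   5   5   5
  4   0   0   0   0   0   2   2   2   5   8   8   8   8
  5   0   0   0   0   0   2   2   2   5   8   8   8   8
  6   0   0   0   0   0   2  11  11  11  11  11  13  13

11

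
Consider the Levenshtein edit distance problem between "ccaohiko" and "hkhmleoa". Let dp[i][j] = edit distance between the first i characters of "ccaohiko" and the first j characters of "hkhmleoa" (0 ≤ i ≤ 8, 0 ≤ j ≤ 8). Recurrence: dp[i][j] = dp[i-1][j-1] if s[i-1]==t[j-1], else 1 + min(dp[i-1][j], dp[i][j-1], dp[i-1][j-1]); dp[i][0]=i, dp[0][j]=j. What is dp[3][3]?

3

   ''  h  k  h  m  l  e  o  a
''  0  1  2  3  4  5  6  7  8
 c  1  1  2  3  4  5  6  7  8
 c  2  2  2  3  4  5  6  7  8
 a  3  3  3  3  4  5  6  7  7
 o  4  4  4  4  4  5  6  6  7
 h  5  4  5  4  5  5  6  7  7
 i  6  5  5  5  5  6  6  7  8
 k  7  6  5  6  6  6  7  7  8
 o  8  7  6  6  7  7  7  7  8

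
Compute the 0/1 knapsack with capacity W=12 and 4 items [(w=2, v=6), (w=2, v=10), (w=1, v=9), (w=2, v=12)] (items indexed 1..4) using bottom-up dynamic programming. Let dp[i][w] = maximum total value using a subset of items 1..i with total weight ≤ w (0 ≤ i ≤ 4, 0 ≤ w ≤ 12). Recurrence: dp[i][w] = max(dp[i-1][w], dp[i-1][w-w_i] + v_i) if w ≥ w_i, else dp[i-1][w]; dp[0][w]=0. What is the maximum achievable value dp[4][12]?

37

i\w   0   1   2   3   4   5   6   7   8   9  10  11  12
  0   0   0   0   0   0   0   0   0   0   0   0   0   0
  1   0   0   6   6   6   6   6   6   6   6   6   6   6
  2   0   0  10  10  16  16  16  16  16  16  16  16  16
  3   0   9  10  19  19  25  25  25  25  25  25  25  25
  4   0   9  12  21  22  31  31  37  37  37  37  37  37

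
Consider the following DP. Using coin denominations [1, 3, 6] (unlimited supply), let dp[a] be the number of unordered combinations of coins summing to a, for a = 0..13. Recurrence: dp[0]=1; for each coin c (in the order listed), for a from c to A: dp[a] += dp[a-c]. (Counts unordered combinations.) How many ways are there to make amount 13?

after  coin     0     1     2     3     4     5     6     7     8     9    10    11    12    13
          1     1     1     1     1     1     1     1     1     1     1     1     1     1     1
          3     1     1     1     2     2     2     3     3     3     4     4     4     5     5
          6     1     1     1     2     2     2     4     4     4     6     6     6     9     9

9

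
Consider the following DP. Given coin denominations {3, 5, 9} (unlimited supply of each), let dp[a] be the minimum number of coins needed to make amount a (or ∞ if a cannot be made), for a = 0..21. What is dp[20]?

 a  0  1  2  3  4  5  6  7  8  9 10 11 12 13 14 15 16 17 18 19 20 21
dp  0  -  -  1  -  1  2  -  2  1  2  3  2  3  2  3  4  3  2  3  4  3
(- denotes ∞ / unreachable)

4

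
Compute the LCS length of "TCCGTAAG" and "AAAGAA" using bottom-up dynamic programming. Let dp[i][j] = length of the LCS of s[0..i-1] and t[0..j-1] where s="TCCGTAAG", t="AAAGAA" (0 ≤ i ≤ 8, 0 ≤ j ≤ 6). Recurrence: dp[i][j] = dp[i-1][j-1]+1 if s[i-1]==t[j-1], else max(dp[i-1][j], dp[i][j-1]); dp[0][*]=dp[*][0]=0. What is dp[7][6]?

3

   ''  A  A  A  G  A  A
''  0  0  0  0  0  0  0
 T  0  0  0  0  0  0  0
 C  0  0  0  0  0  0  0
 C  0  0  0  0  0  0  0
 G  0  0  0  0  1  1  1
 T  0  0  0  0  1  1  1
 A  0  1  1  1  1  2  2
 A  0  1  2  2  2  2  3
 G  0  1  2  2  3  3  3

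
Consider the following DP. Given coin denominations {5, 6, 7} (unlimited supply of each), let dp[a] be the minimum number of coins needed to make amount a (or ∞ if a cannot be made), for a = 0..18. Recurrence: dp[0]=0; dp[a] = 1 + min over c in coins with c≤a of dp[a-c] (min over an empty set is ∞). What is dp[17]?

3

 a  0  1  2  3  4  5  6  7  8  9 10 11 12 13 14 15 16 17 18
dp  0  -  -  -  -  1  1  1  -  -  2  2  2  2  2  3  3  3  3
(- denotes ∞ / unreachable)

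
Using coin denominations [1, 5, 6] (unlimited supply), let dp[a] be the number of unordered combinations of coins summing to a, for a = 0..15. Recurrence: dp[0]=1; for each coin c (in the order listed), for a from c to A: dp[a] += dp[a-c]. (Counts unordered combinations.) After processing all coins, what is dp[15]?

7

after  coin     0     1     2     3     4     5     6     7     8     9    10    11    12    13    14    15
          1     1     1     1     1     1     1     1     1     1     1     1     1     1     1     1     1
          5     1     1     1     1     1     2     2     2     2     2     3     3     3     3     3     4
          6     1     1     1     1     1     2     3     3     3     3     4     5     6     6     6     7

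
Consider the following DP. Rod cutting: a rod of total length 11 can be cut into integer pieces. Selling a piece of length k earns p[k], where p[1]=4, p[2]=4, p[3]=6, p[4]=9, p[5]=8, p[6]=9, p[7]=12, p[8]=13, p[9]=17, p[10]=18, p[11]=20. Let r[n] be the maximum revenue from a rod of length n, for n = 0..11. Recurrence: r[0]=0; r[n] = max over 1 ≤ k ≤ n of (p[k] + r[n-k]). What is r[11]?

   n    0    1    2    3    4    5    6    7    8    9   10   11
r[n]    0    4    8   12   16   20   24   28   32   36   40   44

44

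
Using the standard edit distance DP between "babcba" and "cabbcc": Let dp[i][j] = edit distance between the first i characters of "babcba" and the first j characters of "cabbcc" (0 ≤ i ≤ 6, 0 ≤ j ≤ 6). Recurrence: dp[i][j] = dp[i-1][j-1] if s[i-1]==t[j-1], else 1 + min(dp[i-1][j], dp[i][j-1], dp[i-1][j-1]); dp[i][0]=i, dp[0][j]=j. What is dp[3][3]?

   ''  c  a  b  b  c  c
''  0  1  2  3  4  5  6
 b  1  1  2  2  3  4  5
 a  2  2  1  2  3  4  5
 b  3  3  2  1  2  3  4
 c  4  3  3  2  2  2  3
 b  5  4  4  3  2  3  3
 a  6  5  4  4  3  3  4

1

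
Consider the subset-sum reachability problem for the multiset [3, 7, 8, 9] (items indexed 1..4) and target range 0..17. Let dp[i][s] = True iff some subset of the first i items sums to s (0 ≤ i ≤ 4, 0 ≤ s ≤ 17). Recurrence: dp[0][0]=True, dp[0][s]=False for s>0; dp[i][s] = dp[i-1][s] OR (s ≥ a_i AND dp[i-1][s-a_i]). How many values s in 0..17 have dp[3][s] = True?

7

i\s   0   1   2   3   4   5   6   7   8   9  10  11  12  13  14  15  16  17
  0   T   F   F   F   F   F   F   F   F   F   F   F   F   F   F   F   F   F
  1   T   F   F   T   F   F   F   F   F   F   F   F   F   F   F   F   F   F
  2   T   F   F   T   F   F   F   T   F   F   T   F   F   F   F   F   F   F
  3   T   F   F   T   F   F   F   T   T   F   T   T   F   F   F   T   F   F
  4   T   F   F   T   F   F   F   T   T   T   T   T   T   F   F   T   T   T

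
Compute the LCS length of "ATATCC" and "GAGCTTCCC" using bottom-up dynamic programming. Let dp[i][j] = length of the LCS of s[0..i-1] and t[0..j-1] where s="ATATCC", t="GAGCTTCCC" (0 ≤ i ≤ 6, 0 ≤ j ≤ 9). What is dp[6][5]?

   ''  G  A  G  C  T  T  C  C  C
''  0  0  0  0  0  0  0  0  0  0
 A  0  0  1  1  1  1  1  1  1  1
 T  0  0  1  1  1  2  2  2  2  2
 A  0  0  1  1  1  2  2  2  2  2
 T  0  0  1  1  1  2  3  3  3  3
 C  0  0  1  1  2  2  3  4  4  4
 C  0  0  1  1  2  2  3  4  5  5

2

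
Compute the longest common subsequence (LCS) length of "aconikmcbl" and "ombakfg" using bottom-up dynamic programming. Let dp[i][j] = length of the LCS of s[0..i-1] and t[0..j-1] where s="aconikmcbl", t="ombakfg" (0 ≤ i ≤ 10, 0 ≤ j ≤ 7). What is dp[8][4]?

   ''  o  m  b  a  k  f  g
''  0  0  0  0  0  0  0  0
 a  0  0  0  0  1  1  1  1
 c  0  0  0  0  1  1  1  1
 o  0  1  1  1  1  1  1  1
 n  0  1  1  1  1  1  1  1
 i  0  1  1  1  1  1  1  1
 k  0  1  1  1  1  2  2  2
 m  0  1  2  2  2  2  2  2
 c  0  1  2  2  2  2  2  2
 b  0  1  2  3  3  3  3  3
 l  0  1  2  3  3  3  3  3

2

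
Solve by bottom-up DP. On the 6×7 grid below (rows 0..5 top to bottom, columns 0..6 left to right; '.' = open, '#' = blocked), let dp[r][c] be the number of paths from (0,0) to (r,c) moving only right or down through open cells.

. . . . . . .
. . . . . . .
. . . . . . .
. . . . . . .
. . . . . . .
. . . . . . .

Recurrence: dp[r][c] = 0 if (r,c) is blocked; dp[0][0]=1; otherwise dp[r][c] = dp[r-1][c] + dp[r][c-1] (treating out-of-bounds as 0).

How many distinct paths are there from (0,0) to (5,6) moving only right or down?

r\c   0   1   2   3   4   5   6
  0   1   1   1   1   1   1   1
  1   1   2   3   4   5   6   7
  2   1   3   6  10  15  21  28
  3   1   4  10  20  35  56  84
  4   1   5  15  35  70 126 210
  5   1   6  21  56 126 252 462

462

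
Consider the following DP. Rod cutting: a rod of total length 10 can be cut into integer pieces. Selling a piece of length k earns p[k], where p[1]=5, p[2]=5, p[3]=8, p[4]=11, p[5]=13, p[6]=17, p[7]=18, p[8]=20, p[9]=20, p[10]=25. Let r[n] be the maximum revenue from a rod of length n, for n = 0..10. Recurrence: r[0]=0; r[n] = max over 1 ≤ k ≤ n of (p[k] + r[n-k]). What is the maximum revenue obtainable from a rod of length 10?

50

   n    0    1    2    3    4    5    6    7    8    9   10
r[n]    0    5   10   15   20   25   30   35   40   45   50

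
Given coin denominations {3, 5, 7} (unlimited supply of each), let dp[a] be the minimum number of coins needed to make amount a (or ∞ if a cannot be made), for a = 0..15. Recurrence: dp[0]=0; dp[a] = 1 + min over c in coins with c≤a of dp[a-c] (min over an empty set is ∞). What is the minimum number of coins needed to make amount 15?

3

 a  0  1  2  3  4  5  6  7  8  9 10 11 12 13 14 15
dp  0  -  -  1  -  1  2  1  2  3  2  3  2  3  2  3
(- denotes ∞ / unreachable)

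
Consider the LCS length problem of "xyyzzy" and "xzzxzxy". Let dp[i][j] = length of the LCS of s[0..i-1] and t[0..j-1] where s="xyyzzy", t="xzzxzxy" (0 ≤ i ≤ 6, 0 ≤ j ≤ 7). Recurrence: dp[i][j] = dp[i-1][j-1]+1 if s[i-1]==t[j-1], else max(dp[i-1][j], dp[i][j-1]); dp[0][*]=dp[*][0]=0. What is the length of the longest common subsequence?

   ''  x  z  z  x  z  x  y
''  0  0  0  0  0  0  0  0
 x  0  1  1  1  1  1  1  1
 y  0  1  1  1  1  1  1  2
 y  0  1  1  1  1  1  1  2
 z  0  1  2  2  2  2  2  2
 z  0  1  2  3  3  3  3  3
 y  0  1  2  3  3  3  3  4

4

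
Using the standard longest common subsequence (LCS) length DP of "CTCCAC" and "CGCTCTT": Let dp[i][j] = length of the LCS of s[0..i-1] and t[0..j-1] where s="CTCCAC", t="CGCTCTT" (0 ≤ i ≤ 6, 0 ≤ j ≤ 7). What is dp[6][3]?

   ''  C  G  C  T  C  T  T
''  0  0  0  0  0  0  0  0
 C  0  1  1  1  1  1  1  1
 T  0  1  1  1  2  2  2  2
 C  0  1  1  2  2  3  3  3
 C  0  1  1  2  2  3  3  3
 A  0  1  1  2  2  3  3  3
 C  0  1  1  2  2  3  3  3

2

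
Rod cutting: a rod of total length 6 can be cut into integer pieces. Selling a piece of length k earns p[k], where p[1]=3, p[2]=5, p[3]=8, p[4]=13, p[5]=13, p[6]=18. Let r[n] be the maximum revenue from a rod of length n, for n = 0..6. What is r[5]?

   n    0    1    2    3    4    5    6
r[n]    0    3    6    9   13   16   19

16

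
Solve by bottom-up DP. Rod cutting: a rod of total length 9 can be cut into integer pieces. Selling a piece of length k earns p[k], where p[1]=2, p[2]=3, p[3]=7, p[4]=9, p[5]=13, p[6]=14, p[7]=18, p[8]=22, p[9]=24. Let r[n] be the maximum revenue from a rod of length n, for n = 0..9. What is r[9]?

   n    0    1    2    3    4    5    6    7    8    9
r[n]    0    2    4    7    9   13   15   18   22   24

24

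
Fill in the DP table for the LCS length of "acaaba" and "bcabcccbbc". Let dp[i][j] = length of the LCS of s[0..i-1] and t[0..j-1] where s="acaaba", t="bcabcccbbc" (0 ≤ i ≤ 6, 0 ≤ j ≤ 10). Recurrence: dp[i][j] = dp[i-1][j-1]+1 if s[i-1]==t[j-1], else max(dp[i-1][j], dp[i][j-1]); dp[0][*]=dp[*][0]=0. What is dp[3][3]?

   ''  b  c  a  b  c  c  c  b  b  c
''  0  0  0  0  0  0  0  0  0  0  0
 a  0  0  0  1  1  1  1  1  1  1  1
 c  0  0  1  1  1  2  2  2  2  2  2
 a  0  0  1  2  2  2  2  2  2  2  2
 a  0  0  1  2  2  2  2  2  2  2  2
 b  0  1  1  2  3  3  3  3  3  3  3
 a  0  1  1  2  3  3  3  3  3  3  3

2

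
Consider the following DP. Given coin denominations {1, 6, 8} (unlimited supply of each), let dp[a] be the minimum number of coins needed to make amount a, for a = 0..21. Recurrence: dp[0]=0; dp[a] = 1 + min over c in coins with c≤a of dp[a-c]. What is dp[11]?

 a  0  1  2  3  4  5  6  7  8  9 10 11 12 13 14 15 16 17 18 19 20 21
dp  0  1  2  3  4  5  1  2  1  2  3  4  2  3  2  3  2  3  3  4  3  4

4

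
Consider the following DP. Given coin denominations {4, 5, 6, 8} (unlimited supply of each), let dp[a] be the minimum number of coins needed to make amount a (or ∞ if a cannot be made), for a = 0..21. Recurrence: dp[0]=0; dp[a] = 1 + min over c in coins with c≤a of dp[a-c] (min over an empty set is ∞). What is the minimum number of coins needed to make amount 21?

3

 a  0  1  2  3  4  5  6  7  8  9 10 11 12 13 14 15 16 17 18 19 20 21
dp  0  -  -  -  1  1  1  -  1  2  2  2  2  2  2  3  2  3  3  3  3  3
(- denotes ∞ / unreachable)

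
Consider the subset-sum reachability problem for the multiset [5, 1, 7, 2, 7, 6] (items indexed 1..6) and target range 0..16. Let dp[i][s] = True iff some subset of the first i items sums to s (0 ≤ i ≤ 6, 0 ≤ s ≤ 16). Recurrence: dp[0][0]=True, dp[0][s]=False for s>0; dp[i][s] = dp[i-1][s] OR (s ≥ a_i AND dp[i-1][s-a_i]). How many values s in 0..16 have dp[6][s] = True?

i\s   0   1   2   3   4   5   6   7   8   9  10  11  12  13  14  15  16
  0   T   F   F   F   F   F   F   F   F   F   F   F   F   F   F   F   F
  1   T   F   F   F   F   T   F   F   F   F   F   F   F   F   F   F   F
  2   T   T   F   F   F   T   T   F   F   F   F   F   F   F   F   F   F
  3   T   T   F   F   F   T   T   T   T   F   F   F   T   T   F   F   F
  4   T   T   T   T   F   T   T   T   T   T   T   F   T   T   T   T   F
  5   T   T   T   T   F   T   T   T   T   T   T   F   T   T   T   T   T
  6   T   T   T   T   F   T   T   T   T   T   T   T   T   T   T   T   T

16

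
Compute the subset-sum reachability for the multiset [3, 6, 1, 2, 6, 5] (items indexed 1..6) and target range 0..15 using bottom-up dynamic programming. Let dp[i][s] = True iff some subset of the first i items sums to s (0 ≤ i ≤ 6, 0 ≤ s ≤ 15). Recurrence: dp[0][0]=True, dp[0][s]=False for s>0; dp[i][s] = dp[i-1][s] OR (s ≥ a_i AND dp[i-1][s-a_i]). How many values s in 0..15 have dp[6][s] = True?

i\s   0   1   2   3   4   5   6   7   8   9  10  11  12  13  14  15
  0   T   F   F   F   F   F   F   F   F   F   F   F   F   F   F   F
  1   T   F   F   T   F   F   F   F   F   F   F   F   F   F   F   F
  2   T   F   F   T   F   F   T   F   F   T   F   F   F   F   F   F
  3   T   T   F   T   T   F   T   T   F   T   T   F   F   F   F   F
  4   T   T   T   T   T   T   T   T   T   T   T   T   T   F   F   F
  5   T   T   T   T   T   T   T   T   T   T   T   T   T   T   T   T
  6   T   T   T   T   T   T   T   T   T   T   T   T   T   T   T   T

16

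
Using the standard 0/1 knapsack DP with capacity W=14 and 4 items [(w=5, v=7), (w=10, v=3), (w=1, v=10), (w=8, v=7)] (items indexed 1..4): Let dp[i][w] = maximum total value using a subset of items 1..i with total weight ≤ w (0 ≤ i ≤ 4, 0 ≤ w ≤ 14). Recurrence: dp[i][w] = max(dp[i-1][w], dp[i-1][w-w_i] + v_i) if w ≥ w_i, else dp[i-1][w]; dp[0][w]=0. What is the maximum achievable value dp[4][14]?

24

i\w   0   1   2   3   4   5   6   7   8   9  10  11  12  13  14
  0   0   0   0   0   0   0   0   0   0   0   0   0   0   0   0
  1   0   0   0   0   0   7   7   7   7   7   7   7   7   7   7
  2   0   0   0   0   0   7   7   7   7   7   7   7   7   7   7
  3   0  10  10  10  10  10  17  17  17  17  17  17  17  17  17
  4   0  10  10  10  10  10  17  17  17  17  17  17  17  17  24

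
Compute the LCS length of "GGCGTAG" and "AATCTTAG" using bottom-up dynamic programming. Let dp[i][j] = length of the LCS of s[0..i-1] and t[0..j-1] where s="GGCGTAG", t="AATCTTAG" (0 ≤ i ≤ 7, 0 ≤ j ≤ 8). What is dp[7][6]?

   ''  A  A  T  C  T  T  A  G
''  0  0  0  0  0  0  0  0  0
 G  0  0  0  0  0  0  0  0  1
 G  0  0  0  0  0  0  0  0  1
 C  0  0  0  0  1  1  1  1  1
 G  0  0  0  0  1  1  1  1  2
 T  0  0  0  1  1  2  2  2  2
 A  0  1  1  1  1  2  2  3  3
 G  0  1  1  1  1  2  2  3  4

2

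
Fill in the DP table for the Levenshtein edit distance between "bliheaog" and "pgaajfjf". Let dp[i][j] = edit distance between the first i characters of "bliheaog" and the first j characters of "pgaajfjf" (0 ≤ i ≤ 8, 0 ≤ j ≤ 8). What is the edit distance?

8

   ''  p  g  a  a  j  f  j  f
''  0  1  2  3  4  5  6  7  8
 b  1  1  2  3  4  5  6  7  8
 l  2  2  2  3  4  5  6  7  8
 i  3  3  3  3  4  5  6  7  8
 h  4  4  4  4  4  5  6  7  8
 e  5  5  5  5  5  5  6  7  8
 a  6  6  6  5  5  6  6  7  8
 o  7  7  7  6  6  6  7  7  8
 g  8  8  7  7  7  7  7  8  8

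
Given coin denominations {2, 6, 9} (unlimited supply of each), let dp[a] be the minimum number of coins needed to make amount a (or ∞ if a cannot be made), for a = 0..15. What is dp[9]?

1

 a  0  1  2  3  4  5  6  7  8  9 10 11 12 13 14 15
dp  0  -  1  -  2  -  1  -  2  1  3  2  2  3  3  2
(- denotes ∞ / unreachable)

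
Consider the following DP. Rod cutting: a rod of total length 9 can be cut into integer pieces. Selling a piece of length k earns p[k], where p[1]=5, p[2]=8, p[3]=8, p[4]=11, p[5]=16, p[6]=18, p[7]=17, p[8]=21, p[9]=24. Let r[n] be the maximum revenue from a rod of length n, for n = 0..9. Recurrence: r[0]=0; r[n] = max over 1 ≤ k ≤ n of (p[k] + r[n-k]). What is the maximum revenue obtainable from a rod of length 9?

   n    0    1    2    3    4    5    6    7    8    9
r[n]    0    5   10   15   20   25   30   35   40   45

45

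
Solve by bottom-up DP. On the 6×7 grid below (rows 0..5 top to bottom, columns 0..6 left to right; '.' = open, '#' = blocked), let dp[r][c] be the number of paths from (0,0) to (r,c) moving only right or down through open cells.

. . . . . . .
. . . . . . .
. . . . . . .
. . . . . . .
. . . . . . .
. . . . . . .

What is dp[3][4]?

35

r\c   0   1   2   3   4   5   6
  0   1   1   1   1   1   1   1
  1   1   2   3   4   5   6   7
  2   1   3   6  10  15  21  28
  3   1   4  10  20  35  56  84
  4   1   5  15  35  70 126 210
  5   1   6  21  56 126 252 462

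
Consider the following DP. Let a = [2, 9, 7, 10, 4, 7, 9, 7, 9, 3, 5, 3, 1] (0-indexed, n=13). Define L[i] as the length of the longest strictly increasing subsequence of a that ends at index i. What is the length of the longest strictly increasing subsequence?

   i    0    1    2    3    4    5    6    7    8    9   10   11   12
a[i]    2    9    7   10    4    7    9    7    9    3    5    3    1
L[i]    1    2    2    3    2    3    4    3    4    2    3    2    1

4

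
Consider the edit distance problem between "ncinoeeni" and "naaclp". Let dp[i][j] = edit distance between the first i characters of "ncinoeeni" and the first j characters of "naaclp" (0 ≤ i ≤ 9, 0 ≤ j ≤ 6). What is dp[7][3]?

6

   ''  n  a  a  c  l  p
''  0  1  2  3  4  5  6
 n  1  0  1  2  3  4  5
 c  2  1  1  2  2  3  4
 i  3  2  2  2  3  3  4
 n  4  3  3  3  3  4  4
 o  5  4  4  4  4  4  5
 e  6  5  5  5  5  5  5
 e  7  6  6  6  6  6  6
 n  8  7  7  7  7  7  7
 i  9  8  8  8  8  8  8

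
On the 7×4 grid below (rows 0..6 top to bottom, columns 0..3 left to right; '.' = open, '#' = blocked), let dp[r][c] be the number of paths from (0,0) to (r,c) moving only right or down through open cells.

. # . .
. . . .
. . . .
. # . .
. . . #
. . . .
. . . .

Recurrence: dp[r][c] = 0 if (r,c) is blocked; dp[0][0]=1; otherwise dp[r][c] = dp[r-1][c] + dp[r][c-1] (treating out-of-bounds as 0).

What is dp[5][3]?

6

r\c   0   1   2   3
  0   1   0   0   0
  1   1   1   1   1
  2   1   2   3   4
  3   1   0   3   7
  4   1   1   4   0
  5   1   2   6   6
  6   1   3   9  15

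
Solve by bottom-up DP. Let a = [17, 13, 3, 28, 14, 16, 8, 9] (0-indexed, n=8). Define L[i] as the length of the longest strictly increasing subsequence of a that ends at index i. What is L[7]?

3

   i    0    1    2    3    4    5    6    7
a[i]   17   13    3   28   14   16    8    9
L[i]    1    1    1    2    2    3    2    3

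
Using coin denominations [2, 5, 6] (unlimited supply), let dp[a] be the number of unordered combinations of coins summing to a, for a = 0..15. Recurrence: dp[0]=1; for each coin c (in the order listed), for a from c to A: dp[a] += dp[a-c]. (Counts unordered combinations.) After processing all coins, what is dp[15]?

3

after  coin     0     1     2     3     4     5     6     7     8     9    10    11    12    13    14    15
          2     1     0     1     0     1     0     1     0     1     0     1     0     1     0     1     0
          5     1     0     1     0     1     1     1     1     1     1     2     1     2     1     2     2
          6     1     0     1     0     1     1     2     1     2     1     3     2     4     2     4     3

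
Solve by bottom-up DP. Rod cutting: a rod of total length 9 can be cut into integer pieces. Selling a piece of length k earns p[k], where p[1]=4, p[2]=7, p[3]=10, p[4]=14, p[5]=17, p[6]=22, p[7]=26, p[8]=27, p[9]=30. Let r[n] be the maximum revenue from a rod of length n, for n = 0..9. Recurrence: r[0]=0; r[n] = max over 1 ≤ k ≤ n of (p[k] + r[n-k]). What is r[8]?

32

   n    0    1    2    3    4    5    6    7    8    9
r[n]    0    4    8   12   16   20   24   28   32   36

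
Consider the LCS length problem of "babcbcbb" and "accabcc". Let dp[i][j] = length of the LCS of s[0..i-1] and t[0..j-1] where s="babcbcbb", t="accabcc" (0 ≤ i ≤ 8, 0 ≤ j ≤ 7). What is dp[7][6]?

   ''  a  c  c  a  b  c  c
''  0  0  0  0  0  0  0  0
 b  0  0  0  0  0  1  1  1
 a  0  1  1  1  1  1  1  1
 b  0  1  1  1  1  2  2  2
 c  0  1  2  2  2  2  3  3
 b  0  1  2  2  2  3  3  3
 c  0  1  2  3  3  3  4  4
 b  0  1  2  3  3  4  4  4
 b  0  1  2  3  3  4  4  4

4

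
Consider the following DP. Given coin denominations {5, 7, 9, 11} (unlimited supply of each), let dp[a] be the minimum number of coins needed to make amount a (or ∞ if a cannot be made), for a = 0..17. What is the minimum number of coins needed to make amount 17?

 a  0  1  2  3  4  5  6  7  8  9 10 11 12 13 14 15 16 17
dp  0  -  -  -  -  1  -  1  -  1  2  1  2  -  2  3  2  3
(- denotes ∞ / unreachable)

3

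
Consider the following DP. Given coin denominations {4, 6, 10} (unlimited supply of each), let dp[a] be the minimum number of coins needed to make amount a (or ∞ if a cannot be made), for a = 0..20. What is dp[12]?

2

 a  0  1  2  3  4  5  6  7  8  9 10 11 12 13 14 15 16 17 18 19 20
dp  0  -  -  -  1  -  1  -  2  -  1  -  2  -  2  -  2  -  3  -  2
(- denotes ∞ / unreachable)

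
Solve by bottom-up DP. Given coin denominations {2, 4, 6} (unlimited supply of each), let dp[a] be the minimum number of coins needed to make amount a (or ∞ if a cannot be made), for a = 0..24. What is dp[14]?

 a  0  1  2  3  4  5  6  7  8  9 10 11 12 13 14 15 16 17 18 19 20 21 22 23 24
dp  0  -  1  -  1  -  1  -  2  -  2  -  2  -  3  -  3  -  3  -  4  -  4  -  4
(- denotes ∞ / unreachable)

3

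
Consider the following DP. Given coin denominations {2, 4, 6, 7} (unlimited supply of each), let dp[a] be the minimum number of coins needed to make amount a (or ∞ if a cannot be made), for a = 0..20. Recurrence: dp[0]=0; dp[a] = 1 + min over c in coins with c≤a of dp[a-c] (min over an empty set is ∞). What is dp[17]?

 a  0  1  2  3  4  5  6  7  8  9 10 11 12 13 14 15 16 17 18 19 20
dp  0  -  1  -  1  -  1  1  2  2  2  2  2  2  2  3  3  3  3  3  3
(- denotes ∞ / unreachable)

3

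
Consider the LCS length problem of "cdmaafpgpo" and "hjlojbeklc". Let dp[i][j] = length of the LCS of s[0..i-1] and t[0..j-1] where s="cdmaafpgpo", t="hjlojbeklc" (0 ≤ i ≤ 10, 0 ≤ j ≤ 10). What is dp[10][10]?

   ''  h  j  l  o  j  b  e  k  l  c
''  0  0  0  0  0  0  0  0  0  0  0
 c  0  0  0  0  0  0  0  0  0  0  1
 d  0  0  0  0  0  0  0  0  0  0  1
 m  0  0  0  0  0  0  0  0  0  0  1
 a  0  0  0  0  0  0  0  0  0  0  1
 a  0  0  0  0  0  0  0  0  0  0  1
 f  0  0  0  0  0  0  0  0  0  0  1
 p  0  0  0  0  0  0  0  0  0  0  1
 g  0  0  0  0  0  0  0  0  0  0  1
 p  0  0  0  0  0  0  0  0  0  0  1
 o  0  0  0  0  1  1  1  1  1  1  1

1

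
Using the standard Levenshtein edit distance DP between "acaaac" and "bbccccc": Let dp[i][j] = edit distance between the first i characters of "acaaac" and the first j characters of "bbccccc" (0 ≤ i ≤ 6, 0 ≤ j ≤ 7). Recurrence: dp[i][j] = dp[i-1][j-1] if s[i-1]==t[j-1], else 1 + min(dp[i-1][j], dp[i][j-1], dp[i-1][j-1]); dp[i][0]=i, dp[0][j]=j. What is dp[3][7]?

   ''  b  b  c  c  c  c  c
''  0  1  2  3  4  5  6  7
 a  1  1  2  3  4  5  6  7
 c  2  2  2  2  3  4  5  6
 a  3  3  3  3  3  4  5  6
 a  4  4  4  4  4  4  5  6
 a  5  5  5  5  5  5  5  6
 c  6  6  6  5  5  5  5  5

6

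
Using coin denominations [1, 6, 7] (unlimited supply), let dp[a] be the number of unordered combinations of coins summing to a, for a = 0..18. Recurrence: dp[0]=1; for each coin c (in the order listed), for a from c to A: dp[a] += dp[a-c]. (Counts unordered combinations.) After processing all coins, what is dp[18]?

after  coin     0     1     2     3     4     5     6     7     8     9    10    11    12    13    14    15    16    17    18
          1     1     1     1     1     1     1     1     1     1     1     1     1     1     1     1     1     1     1     1
          6     1     1     1     1     1     1     2     2     2     2     2     2     3     3     3     3     3     3     4
          7     1     1     1     1     1     1     2     3     3     3     3     3     4     5     6     6     6     6     7

7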